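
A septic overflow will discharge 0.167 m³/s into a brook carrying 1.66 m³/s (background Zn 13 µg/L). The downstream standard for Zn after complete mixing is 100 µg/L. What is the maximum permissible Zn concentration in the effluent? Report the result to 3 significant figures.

At the limit, (Qr·Cr + Qe·Cₑ)/(Qr + Qe) = 100:
Cₑ = (1.827·100 − 1.660·13.00) / 0.1670 = 964.8 µg/L.

965 µg/L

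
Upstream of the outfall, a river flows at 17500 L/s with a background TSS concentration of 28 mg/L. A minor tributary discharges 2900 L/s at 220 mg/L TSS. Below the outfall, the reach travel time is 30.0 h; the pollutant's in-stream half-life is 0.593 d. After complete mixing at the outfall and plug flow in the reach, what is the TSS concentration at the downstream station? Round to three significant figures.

Flow-weighted average: C = (17500·28.00 + 2900·220.0) / 20400 = 1128000/20400 = 55.29 mg/L.
Half-life 0.593 d → k = ln 2 / 0.593 = 1.169 d⁻¹.
First-order decay: C = 55.29·exp(−k·t) = 55.29·0.2320 = 12.83 mg/L.

12.8 mg/L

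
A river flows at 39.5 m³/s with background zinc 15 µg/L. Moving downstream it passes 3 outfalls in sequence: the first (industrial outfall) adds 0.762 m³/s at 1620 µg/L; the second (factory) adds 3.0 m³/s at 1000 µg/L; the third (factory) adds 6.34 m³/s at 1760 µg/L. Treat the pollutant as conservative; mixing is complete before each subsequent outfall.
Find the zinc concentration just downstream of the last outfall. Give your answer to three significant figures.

322 µg/L

After outfall 1: Q = 39.50 + 0.7620 = 40.26 m³/s; C = (39.50·15.00 + 0.7620·1620)/40.26 = 45.38 µg/L.
After outfall 2: Q = 40.26 + 3.000 = 43.26 m³/s; C = (40.26·45.38 + 3.000·1000)/43.26 = 111.6 µg/L.
After outfall 3: Q = 43.26 + 6.340 = 49.60 m³/s; C = (43.26·111.6 + 6.340·1760)/49.60 = 322.3 µg/L.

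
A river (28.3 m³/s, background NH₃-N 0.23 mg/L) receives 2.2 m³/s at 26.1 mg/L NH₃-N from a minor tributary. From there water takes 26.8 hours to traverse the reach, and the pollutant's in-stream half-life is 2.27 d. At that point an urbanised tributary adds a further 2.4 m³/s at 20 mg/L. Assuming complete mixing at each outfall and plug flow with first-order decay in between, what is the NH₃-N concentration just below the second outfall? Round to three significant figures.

2.84 mg/L

Mass balance: C = (28.30·0.2300 + 2.200·26.10) / 30.50 = 63.93/30.50 = 2.096 mg/L; combined flow 30.50 m³/s.
Half-life 2.27 d → k = ln 2 / 2.27 = 0.3054 d⁻¹.
After decay, C = 2.096 × e^(−kt) = 2.096 × 0.7111 = 1.490 mg/L.
Second outfall: C = (30.50·1.490 + 2.400·20.00)/32.90 = 2.841 mg/L.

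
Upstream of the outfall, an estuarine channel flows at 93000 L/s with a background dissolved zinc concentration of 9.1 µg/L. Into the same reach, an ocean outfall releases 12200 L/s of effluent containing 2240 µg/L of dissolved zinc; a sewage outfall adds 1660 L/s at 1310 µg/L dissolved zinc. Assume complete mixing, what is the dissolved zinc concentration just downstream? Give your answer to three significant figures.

284 µg/L

After mixing, C = (93000·9.100 + 12200·2240 + 1660·1310) / 106900 = 30350000/106900 = 284.0 µg/L.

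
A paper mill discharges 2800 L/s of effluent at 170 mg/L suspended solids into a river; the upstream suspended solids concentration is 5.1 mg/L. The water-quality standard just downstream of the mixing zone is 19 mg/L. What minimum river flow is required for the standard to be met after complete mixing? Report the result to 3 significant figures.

30400 L/s

Set C_mix = 19: (Q·5.100 + 2800·170.0) / (Q + 2800) = 19
→ Q = 2800·(170.0 − 19)/(19 − 5.100) = 30420 L/s.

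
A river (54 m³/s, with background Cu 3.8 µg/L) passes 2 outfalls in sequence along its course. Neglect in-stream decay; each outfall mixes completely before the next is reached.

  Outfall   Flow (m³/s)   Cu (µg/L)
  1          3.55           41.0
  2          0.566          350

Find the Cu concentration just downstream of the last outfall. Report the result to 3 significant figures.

9.44 µg/L

Below outfall 1: Q → 57.55 m³/s, C = (54.00·3.800 + 3.550·41.00)/57.55 = 6.095 µg/L.
Below outfall 2: Q → 58.12 m³/s, C = (57.55·6.095 + 0.5660·350.0)/58.12 = 9.444 µg/L.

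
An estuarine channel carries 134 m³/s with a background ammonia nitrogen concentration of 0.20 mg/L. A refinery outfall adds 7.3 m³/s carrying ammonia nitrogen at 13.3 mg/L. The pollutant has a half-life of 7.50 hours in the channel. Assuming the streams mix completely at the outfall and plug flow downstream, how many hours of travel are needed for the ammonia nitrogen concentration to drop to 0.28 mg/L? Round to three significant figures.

12.4 h

Mass balance: C = (134.0·0.2000 + 7.300·13.30) / 141.3 = 123.9/141.3 = 0.8768 mg/L.
Half-life 7.50 h → k = ln 2 / 7.50 = 0.09242 h⁻¹ = 2.218 d⁻¹.
0.8768·exp(−k·t) = 0.28 → t = ln(0.8768/0.28)/k = 44460 s = 12.35 h.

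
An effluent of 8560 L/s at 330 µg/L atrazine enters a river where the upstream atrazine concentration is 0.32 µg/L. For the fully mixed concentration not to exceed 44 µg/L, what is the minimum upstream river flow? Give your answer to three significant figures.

56000 L/s

Set C_mix = 44: (Q·0.3200 + 8560·330.0) / (Q + 8560) = 44
→ Q = 8560·(330.0 − 44)/(44 − 0.3200) = 56050 L/s.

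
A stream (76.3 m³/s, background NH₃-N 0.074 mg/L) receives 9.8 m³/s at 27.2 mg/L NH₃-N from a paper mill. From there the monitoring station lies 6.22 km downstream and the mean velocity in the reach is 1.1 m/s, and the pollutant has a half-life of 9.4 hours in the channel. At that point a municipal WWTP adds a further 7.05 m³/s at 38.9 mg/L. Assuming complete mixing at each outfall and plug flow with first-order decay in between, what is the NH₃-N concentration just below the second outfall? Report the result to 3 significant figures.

Conservation of mass: C = (76.30·0.07400 + 9.800·27.20) / 86.10 = 272.2/86.10 = 3.162 mg/L; combined flow 86.10 m³/s.
Travel time t = 6.22·1000 / 1.1 = 5655 s = 1.571 h.
Half-life 9.4 h → k = ln 2 / 9.4 = 0.07374 h⁻¹ = 1.770 d⁻¹.
First-order decay: C = 3.162·exp(−k·t) = 3.162·0.8906 = 2.816 mg/L.
Second outfall: C = (86.10·2.816 + 7.050·38.90)/93.15 = 5.547 mg/L.

5.55 mg/L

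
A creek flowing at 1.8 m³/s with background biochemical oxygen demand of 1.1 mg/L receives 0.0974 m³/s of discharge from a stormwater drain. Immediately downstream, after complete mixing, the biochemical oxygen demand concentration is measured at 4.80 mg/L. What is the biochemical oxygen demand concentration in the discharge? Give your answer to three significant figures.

Mass balance: 1.800·1.100 + 0.09740·Cₑ = 1.897·4.800
→ Cₑ = (1.897·4.800 − 1.800·1.100) / 0.09740 = 73.18 mg/L.

73.2 mg/L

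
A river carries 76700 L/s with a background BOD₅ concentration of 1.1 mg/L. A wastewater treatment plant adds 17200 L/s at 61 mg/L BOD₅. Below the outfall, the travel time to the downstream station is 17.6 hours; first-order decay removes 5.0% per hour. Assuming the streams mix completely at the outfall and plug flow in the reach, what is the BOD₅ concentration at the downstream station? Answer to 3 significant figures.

Mixed concentration C = ΣQC/ΣQ = (76700·1.100 + 17200·61.00) / 93900 = 1134000/93900 = 12.07 mg/L.
5.0%/h lost → k = −ln(1 − 0.05) = 0.05129 h⁻¹.
After decay, C = 12.07 × e^(−kt) = 12.07 × 0.4054 = 4.895 mg/L.

4.89 mg/L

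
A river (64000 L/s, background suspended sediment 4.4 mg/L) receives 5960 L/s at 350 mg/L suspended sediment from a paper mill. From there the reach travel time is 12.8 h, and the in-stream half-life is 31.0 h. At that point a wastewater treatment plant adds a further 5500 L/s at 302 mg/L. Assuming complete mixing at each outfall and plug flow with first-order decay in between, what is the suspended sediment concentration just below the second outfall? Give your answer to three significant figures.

Conservation of mass: C = (64000·4.400 + 5960·350.0) / 69960 = 2368000/69960 = 33.84 mg/L; combined flow 69960 L/s.
Half-life 31.0 h → k = ln 2 / 31.0 = 0.02236 h⁻¹ = 0.5366 d⁻¹.
Decay over the reach: 33.84·exp(−kt) = 33.84·0.7511 = 25.42 mg/L.
At the second outfall, C = (69960·25.42 + 5500·302.0) / (69960 + 5500) = 45.58 mg/L.

45.6 mg/L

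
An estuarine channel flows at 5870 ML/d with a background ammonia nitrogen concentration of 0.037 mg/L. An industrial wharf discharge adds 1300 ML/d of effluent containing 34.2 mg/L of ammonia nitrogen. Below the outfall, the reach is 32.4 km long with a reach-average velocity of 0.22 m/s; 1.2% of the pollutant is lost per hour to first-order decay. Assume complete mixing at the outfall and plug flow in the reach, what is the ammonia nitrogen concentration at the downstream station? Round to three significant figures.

3.80 mg/L

Conservation of mass: C = (5870·0.03700 + 1300·34.20) / 7170 = 44680/7170 = 6.231 mg/L.
Travel time t = 32.4·1000 / 0.22 = 147300 s = 40.91 h.
1.2%/h lost → k = −ln(1 − 0.012) = 0.01207 h⁻¹.
Applying C = C₀e^(−kt): 6.231 × 0.6103 = 3.803 mg/L.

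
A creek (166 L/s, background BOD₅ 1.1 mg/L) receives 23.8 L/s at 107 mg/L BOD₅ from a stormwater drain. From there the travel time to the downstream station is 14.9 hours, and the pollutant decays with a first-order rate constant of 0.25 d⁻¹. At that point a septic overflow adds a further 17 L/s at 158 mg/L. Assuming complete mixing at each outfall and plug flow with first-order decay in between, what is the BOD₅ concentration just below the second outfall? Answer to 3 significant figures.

Mixed concentration C = ΣQC/ΣQ = (166.0·1.100 + 23.80·107.0) / 189.8 = 2729/189.8 = 14.38 mg/L; combined flow 189.8 L/s.
After decay, C = 14.38 × e^(−kt) = 14.38 × 0.8562 = 12.31 mg/L.
At the second outfall, C = (189.8·12.31 + 17.00·158.0) / (189.8 + 17.00) = 24.29 mg/L.

24.3 mg/L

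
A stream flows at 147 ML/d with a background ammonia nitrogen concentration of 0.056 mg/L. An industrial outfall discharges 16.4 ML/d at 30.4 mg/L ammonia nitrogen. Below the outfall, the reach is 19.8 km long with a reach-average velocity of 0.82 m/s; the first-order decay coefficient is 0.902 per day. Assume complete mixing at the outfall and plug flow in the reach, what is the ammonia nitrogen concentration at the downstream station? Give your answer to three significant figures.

2.41 mg/L

After mixing, C = (147.0·0.05600 + 16.40·30.40) / 163.4 = 506.8/163.4 = 3.102 mg/L.
Travel time t = 19.8·1000 / 0.82 = 24150 s = 6.707 h.
After decay, C = 3.102 × e^(−kt) = 3.102 × 0.7772 = 2.410 mg/L.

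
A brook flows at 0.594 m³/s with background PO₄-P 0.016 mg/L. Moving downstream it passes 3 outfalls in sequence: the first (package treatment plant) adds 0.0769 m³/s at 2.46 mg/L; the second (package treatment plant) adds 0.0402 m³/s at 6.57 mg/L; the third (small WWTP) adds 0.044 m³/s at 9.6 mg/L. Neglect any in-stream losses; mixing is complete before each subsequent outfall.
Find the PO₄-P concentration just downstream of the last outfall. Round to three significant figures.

1.17 mg/L

After outfall 1: Q = 0.5940 + 0.07690 = 0.6709 m³/s; C = (0.5940·0.01600 + 0.07690·2.460)/0.6709 = 0.2961 mg/L.
After outfall 2: Q = 0.6709 + 0.04020 = 0.7111 m³/s; C = (0.6709·0.2961 + 0.04020·6.570)/0.7111 = 0.6508 mg/L.
After outfall 3: Q = 0.7111 + 0.04400 = 0.7551 m³/s; C = (0.7111·0.6508 + 0.04400·9.600)/0.7551 = 1.172 mg/L.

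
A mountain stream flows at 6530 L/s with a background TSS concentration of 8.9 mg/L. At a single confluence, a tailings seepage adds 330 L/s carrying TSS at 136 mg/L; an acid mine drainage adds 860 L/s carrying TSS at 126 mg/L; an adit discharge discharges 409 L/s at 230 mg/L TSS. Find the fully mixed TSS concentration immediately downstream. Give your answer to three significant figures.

Mixed concentration C = ΣQC/ΣQ = (6530·8.900 + 330.0·136.0 + 860.0·126.0 + 409.0·230.0) / 8129 = 305400/8129 = 37.57 mg/L.

37.6 mg/L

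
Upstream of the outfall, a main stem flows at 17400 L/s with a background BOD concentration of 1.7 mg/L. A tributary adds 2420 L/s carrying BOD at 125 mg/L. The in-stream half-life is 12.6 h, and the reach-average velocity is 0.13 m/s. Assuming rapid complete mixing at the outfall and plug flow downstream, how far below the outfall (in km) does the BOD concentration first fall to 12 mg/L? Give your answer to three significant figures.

Conservation of mass: C = (17400·1.700 + 2420·125.0) / 19820 = 332100/19820 = 16.75 mg/L.
Half-life 12.6 h → k = ln 2 / 12.6 = 0.05501 h⁻¹ = 1.320 d⁻¹.
Set 16.75·exp(−k·t) = 12 → t = ln(16.75/12)/k = 21840 s = 6.067 h.
Distance = v·t = 0.13·21840 = 2840 m = 2.840 km.

2.84 km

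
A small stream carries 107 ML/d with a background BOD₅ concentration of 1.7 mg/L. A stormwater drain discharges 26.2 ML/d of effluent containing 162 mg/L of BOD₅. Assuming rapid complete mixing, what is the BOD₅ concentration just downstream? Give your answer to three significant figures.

Mixed concentration C = ΣQC/ΣQ = (107.0·1.700 + 26.20·162.0) / 133.2 = 4426/133.2 = 33.23 mg/L.

33.2 mg/L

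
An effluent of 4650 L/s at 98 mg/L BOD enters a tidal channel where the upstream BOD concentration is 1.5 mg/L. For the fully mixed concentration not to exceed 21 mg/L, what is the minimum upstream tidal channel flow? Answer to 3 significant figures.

Set C_mix = 21: (Q·1.500 + 4650·98.00) / (Q + 4650) = 21
→ Q = 4650·(98.00 − 21)/(21 − 1.500) = 18360 L/s.

18400 L/s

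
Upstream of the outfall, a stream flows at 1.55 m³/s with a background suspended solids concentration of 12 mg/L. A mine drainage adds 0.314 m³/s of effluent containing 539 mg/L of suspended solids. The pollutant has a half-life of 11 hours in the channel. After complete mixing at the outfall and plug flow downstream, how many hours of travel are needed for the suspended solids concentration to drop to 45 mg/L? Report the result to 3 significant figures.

12.8 h

Mass balance: C = (1.550·12.00 + 0.3140·539.0) / 1.864 = 187.8/1.864 = 100.8 mg/L.
Half-life 11 h → k = ln 2 / 11 = 0.06301 h⁻¹ = 1.512 d⁻¹.
100.8·exp(−k·t) = 45 → t = ln(100.8/45)/k = 46060 s = 12.79 h.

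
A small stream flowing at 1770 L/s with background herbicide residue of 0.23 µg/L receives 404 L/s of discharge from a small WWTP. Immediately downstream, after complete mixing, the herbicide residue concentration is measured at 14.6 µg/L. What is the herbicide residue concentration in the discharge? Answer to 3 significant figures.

Mass balance: 1770·0.2300 + 404.0·Cₑ = 2174·14.60
→ Cₑ = (2174·14.60 − 1770·0.2300) / 404.0 = 77.56 µg/L.

77.6 µg/L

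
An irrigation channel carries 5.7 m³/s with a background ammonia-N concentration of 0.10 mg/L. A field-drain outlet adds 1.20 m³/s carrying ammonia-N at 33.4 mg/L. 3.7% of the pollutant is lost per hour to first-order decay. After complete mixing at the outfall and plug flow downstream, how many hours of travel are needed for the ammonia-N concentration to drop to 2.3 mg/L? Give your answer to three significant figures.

24.9 h

After mixing, C = (5.700·0.1000 + 1.200·33.40) / 6.900 = 40.65/6.900 = 5.891 mg/L.
3.7%/h lost → k = −ln(1 − 0.037) = 0.03770 h⁻¹.
5.891·exp(−k·t) = 2.3 → t = ln(5.891/2.3)/k = 89810 s = 24.95 h.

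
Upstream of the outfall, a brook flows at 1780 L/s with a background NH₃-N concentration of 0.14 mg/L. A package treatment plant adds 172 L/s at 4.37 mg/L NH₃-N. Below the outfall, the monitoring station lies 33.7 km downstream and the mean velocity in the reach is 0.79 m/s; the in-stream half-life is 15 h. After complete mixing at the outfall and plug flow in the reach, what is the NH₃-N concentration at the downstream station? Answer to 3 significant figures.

0.297 mg/L

Conservation of mass: C = (1780·0.1400 + 172.0·4.370) / 1952 = 1001/1952 = 0.5127 mg/L.
Travel time t = 33.7·1000 / 0.79 = 42660 s = 11.85 h.
Half-life 15 h → k = ln 2 / 15 = 0.04621 h⁻¹ = 1.109 d⁻¹.
After decay, C = 0.5127 × e^(−kt) = 0.5127 × 0.5784 = 0.2965 mg/L.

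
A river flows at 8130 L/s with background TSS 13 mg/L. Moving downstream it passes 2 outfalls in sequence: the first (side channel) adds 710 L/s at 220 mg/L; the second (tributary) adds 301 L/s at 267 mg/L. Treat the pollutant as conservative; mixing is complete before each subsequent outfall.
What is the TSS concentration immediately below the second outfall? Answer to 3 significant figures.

37.4 mg/L

Below outfall 1: Q → 8840 L/s, C = (8130·13.00 + 710.0·220.0)/8840 = 29.63 mg/L.
Below outfall 2: Q → 9141 L/s, C = (8840·29.63 + 301.0·267.0)/9141 = 37.44 mg/L.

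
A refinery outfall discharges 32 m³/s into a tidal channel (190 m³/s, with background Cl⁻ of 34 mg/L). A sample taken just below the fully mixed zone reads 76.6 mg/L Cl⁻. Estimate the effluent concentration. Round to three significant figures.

Mass balance: 190.0·34.00 + 32.00·Cₑ = 222.0·76.60
→ Cₑ = (222.0·76.60 − 190.0·34.00) / 32.00 = 329.5 mg/L.

330 mg/L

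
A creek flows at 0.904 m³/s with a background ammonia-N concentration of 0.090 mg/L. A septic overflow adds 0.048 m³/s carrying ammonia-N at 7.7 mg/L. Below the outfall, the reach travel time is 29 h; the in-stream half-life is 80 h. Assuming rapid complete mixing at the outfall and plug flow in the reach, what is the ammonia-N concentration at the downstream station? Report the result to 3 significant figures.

0.368 mg/L

Conservation of mass: C = (0.9040·0.09000 + 0.04800·7.700) / 0.9520 = 0.4510/0.9520 = 0.4737 mg/L.
Half-life 80 h → k = ln 2 / 80 = 0.008664 h⁻¹ = 0.2079 d⁻¹.
Decay over the reach: 0.4737·exp(−kt) = 0.4737·0.7778 = 0.3684 mg/L.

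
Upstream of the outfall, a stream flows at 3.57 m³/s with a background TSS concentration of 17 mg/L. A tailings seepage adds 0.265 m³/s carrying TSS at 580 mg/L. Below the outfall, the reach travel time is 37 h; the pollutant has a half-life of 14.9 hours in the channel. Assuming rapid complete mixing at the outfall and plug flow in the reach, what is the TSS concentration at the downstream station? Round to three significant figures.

After mixing, C = (3.570·17.00 + 0.2650·580.0) / 3.835 = 214.4/3.835 = 55.90 mg/L.
Half-life 14.9 h → k = ln 2 / 14.9 = 0.04652 h⁻¹ = 1.116 d⁻¹.
Applying C = C₀e^(−kt): 55.90 × 0.1788 = 9.998 mg/L.

10.0 mg/L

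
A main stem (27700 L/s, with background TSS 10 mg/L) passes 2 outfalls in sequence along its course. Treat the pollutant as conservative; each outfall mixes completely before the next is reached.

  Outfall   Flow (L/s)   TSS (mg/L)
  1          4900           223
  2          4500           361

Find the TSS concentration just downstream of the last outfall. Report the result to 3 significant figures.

80.7 mg/L

Below outfall 1: Q → 32600 L/s, C = (27700·10.00 + 4900·223.0)/32600 = 42.02 mg/L.
Below outfall 2: Q → 37100 L/s, C = (32600·42.02 + 4500·361.0)/37100 = 80.71 mg/L.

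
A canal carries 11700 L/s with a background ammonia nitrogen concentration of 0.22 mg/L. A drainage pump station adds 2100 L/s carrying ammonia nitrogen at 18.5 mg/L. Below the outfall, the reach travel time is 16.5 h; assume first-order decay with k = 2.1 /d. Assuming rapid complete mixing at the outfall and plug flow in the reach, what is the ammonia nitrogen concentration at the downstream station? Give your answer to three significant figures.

0.709 mg/L

Mixed concentration C = ΣQC/ΣQ = (11700·0.2200 + 2100·18.50) / 13800 = 41420/13800 = 3.002 mg/L.
Applying C = C₀e^(−kt): 3.002 × 0.2360 = 0.7085 mg/L.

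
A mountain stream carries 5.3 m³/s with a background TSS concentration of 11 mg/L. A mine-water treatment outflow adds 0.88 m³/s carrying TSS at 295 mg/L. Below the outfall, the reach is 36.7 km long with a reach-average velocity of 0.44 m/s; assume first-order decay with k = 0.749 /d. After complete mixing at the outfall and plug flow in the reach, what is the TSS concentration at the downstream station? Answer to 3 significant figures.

Flow-weighted average: C = (5.300·11.00 + 0.8800·295.0) / 6.180 = 317.9/6.180 = 51.44 mg/L.
Travel time t = 36.7·1000 / 0.44 = 83410 s = 23.17 h.
After decay, C = 51.44 × e^(−kt) = 51.44 × 0.4853 = 24.96 mg/L.

25.0 mg/L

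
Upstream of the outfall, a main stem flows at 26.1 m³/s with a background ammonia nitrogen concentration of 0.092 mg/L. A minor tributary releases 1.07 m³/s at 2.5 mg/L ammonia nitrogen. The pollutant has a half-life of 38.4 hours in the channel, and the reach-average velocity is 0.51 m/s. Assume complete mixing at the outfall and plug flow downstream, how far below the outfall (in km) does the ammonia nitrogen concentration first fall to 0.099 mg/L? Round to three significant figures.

Flow-weighted average: C = (26.10·0.09200 + 1.070·2.500) / 27.17 = 5.076/27.17 = 0.1868 mg/L.
Half-life 38.4 h → k = ln 2 / 38.4 = 0.01805 h⁻¹ = 0.4332 d⁻¹.
Set 0.1868·exp(−k·t) = 0.099 → t = ln(0.1868/0.099)/k = 126700 s = 35.18 h.
Distance = v·t = 0.51·126700 = 64600 m = 64.60 km.

64.6 km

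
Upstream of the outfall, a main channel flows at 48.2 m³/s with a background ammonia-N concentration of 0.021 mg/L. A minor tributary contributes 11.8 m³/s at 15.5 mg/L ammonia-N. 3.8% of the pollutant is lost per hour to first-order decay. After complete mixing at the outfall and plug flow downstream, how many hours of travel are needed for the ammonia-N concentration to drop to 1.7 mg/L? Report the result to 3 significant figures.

15.2 h

After mixing, C = (48.20·0.02100 + 11.80·15.50) / 60.00 = 183.9/60.00 = 3.065 mg/L.
3.8%/h lost → k = −ln(1 − 0.038) = 0.03874 h⁻¹.
3.065·exp(−k·t) = 1.7 → t = ln(3.065/1.7)/k = 54780 s = 15.22 h.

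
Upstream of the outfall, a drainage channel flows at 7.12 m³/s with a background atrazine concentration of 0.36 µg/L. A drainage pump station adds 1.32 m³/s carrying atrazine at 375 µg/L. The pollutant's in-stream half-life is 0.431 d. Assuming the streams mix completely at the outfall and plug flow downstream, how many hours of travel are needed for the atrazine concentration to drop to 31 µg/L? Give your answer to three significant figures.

9.59 h

Mixed concentration C = ΣQC/ΣQ = (7.120·0.3600 + 1.320·375.0) / 8.440 = 497.6/8.440 = 58.95 µg/L.
Half-life 0.431 d → k = ln 2 / 0.431 = 1.608 d⁻¹.
58.95·exp(−k·t) = 31 → t = ln(58.95/31)/k = 34530 s = 9.592 h.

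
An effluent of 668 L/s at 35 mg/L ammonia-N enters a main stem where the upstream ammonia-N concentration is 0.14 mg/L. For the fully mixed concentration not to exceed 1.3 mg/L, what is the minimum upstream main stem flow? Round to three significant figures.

19400 L/s

Set C_mix = 1.3: (Q·0.1400 + 668.0·35.00) / (Q + 668.0) = 1.3
→ Q = 668.0·(35.00 − 1.3)/(1.3 − 0.1400) = 19410 L/s.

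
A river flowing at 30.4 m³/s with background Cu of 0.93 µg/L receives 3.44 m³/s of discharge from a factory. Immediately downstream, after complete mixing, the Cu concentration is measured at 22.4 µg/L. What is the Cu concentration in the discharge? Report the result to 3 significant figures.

Mass balance: 30.40·0.9300 + 3.440·Cₑ = 33.84·22.40
→ Cₑ = (33.84·22.40 − 30.40·0.9300) / 3.440 = 212.1 µg/L.

212 µg/L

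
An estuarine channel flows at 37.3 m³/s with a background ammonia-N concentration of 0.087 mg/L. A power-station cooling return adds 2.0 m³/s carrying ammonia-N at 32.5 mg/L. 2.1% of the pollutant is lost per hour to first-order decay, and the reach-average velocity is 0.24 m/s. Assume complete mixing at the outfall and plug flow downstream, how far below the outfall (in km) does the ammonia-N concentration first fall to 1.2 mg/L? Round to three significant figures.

15.0 km

Conservation of mass: C = (37.30·0.08700 + 2.000·32.50) / 39.30 = 68.25/39.30 = 1.737 mg/L.
2.1%/h lost → k = −ln(1 − 0.021) = 0.02122 h⁻¹.
Set 1.737·exp(−k·t) = 1.2 → t = ln(1.737/1.2)/k = 62690 s = 17.41 h.
Distance = v·t = 0.24·62690 = 15040 m = 15.04 km.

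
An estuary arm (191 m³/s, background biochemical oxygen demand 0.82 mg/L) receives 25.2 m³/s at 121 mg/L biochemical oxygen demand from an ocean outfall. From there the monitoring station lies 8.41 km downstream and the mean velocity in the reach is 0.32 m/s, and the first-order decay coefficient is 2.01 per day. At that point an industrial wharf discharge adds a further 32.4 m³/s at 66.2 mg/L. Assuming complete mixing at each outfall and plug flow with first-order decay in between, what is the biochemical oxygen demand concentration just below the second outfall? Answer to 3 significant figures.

Conservation of mass: C = (191.0·0.8200 + 25.20·121.0) / 216.2 = 3206/216.2 = 14.83 mg/L; combined flow 216.2 m³/s.
Travel time t = 8.41·1000 / 0.32 = 26280 s = 7.300 h.
After decay, C = 14.83 × e^(−kt) = 14.83 × 0.5426 = 8.046 mg/L.
Second outfall: C = (216.2·8.046 + 32.40·66.20)/248.6 = 15.62 mg/L.

15.6 mg/L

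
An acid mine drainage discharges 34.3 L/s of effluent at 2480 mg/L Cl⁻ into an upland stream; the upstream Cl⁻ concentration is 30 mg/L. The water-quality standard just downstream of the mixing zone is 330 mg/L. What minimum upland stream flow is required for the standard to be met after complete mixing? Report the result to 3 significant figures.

Set C_mix = 330: (Q·30.00 + 34.30·2480) / (Q + 34.30) = 330
→ Q = 34.30·(2480 − 330)/(330 − 30.00) = 245.8 L/s.

246 L/s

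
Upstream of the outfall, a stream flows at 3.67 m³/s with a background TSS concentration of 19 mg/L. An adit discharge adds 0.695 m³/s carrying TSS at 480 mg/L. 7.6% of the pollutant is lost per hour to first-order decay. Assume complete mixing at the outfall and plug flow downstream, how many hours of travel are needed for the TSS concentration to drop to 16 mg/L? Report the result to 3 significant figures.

Conservation of mass: C = (3.670·19.00 + 0.6950·480.0) / 4.365 = 403.3/4.365 = 92.40 mg/L.
7.6%/h lost → k = −ln(1 − 0.076) = 0.07904 h⁻¹.
92.40·exp(−k·t) = 16 → t = ln(92.40/16)/k = 79860 s = 22.18 h.

22.2 h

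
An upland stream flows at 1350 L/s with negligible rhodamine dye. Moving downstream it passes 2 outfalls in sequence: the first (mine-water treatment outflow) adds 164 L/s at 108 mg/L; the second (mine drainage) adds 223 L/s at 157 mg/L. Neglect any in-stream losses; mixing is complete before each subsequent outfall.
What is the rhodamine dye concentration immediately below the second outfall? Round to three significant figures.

30.4 mg/L

Outfall 1: combined Q = 1514 L/s; C = (1350·0 + 164.0·108.0)/1514 = 11.70 mg/L.
Outfall 2: combined Q = 1737 L/s; C = (1514·11.70 + 223.0·157.0)/1737 = 30.35 mg/L.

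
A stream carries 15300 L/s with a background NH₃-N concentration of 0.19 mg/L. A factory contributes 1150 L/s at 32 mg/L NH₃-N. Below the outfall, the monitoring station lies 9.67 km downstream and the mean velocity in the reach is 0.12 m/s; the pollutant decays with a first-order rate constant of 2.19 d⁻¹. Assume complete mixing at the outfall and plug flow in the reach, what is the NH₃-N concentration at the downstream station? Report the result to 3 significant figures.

0.313 mg/L

Flow-weighted average: C = (15300·0.1900 + 1150·32.00) / 16450 = 39710/16450 = 2.414 mg/L.
Travel time t = 9.67·1000 / 0.12 = 80580 s = 22.38 h.
First-order decay: C = 2.414·exp(−k·t) = 2.414·0.1297 = 0.3131 mg/L.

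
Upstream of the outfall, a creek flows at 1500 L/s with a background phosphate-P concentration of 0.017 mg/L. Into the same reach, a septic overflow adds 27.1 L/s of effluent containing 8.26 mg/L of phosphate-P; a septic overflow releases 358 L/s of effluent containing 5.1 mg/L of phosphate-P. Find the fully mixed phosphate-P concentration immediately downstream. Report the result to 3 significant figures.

1.10 mg/L

Mixed concentration C = ΣQC/ΣQ = (1500·0.01700 + 27.10·8.260 + 358.0·5.100) / 1885 = 2075/1885 = 1.101 mg/L.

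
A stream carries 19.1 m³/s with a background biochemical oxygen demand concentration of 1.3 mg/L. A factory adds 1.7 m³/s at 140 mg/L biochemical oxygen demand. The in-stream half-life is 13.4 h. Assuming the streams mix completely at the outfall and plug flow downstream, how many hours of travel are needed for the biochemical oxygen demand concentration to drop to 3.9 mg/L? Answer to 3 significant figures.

22.7 h

Mixed concentration C = ΣQC/ΣQ = (19.10·1.300 + 1.700·140.0) / 20.80 = 262.8/20.80 = 12.64 mg/L.
Half-life 13.4 h → k = ln 2 / 13.4 = 0.05173 h⁻¹ = 1.241 d⁻¹.
12.64·exp(−k·t) = 3.9 → t = ln(12.64/3.9)/k = 81820 s = 22.73 h.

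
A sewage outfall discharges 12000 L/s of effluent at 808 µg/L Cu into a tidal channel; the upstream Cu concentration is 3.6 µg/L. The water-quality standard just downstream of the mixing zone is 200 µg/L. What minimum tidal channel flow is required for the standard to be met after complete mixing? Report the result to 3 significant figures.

37100 L/s

Set C_mix = 200: (Q·3.600 + 12000·808.0) / (Q + 12000) = 200
→ Q = 12000·(808.0 − 200)/(200 − 3.600) = 37150 L/s.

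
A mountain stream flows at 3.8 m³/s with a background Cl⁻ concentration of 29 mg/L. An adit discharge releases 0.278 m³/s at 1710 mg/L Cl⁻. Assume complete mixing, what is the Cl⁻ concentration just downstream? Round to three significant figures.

Mixed concentration C = ΣQC/ΣQ = (3.800·29.00 + 0.2780·1710) / 4.078 = 585.6/4.078 = 143.6 mg/L.

144 mg/L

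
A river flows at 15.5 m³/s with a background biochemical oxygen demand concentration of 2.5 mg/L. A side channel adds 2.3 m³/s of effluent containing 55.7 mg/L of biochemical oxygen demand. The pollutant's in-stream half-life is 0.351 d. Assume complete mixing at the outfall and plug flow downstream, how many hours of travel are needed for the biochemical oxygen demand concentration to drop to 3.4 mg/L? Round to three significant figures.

Mass balance: C = (15.50·2.500 + 2.300·55.70) / 17.80 = 166.9/17.80 = 9.374 mg/L.
Half-life 0.351 d → k = ln 2 / 0.351 = 1.975 d⁻¹.
9.374·exp(−k·t) = 3.4 → t = ln(9.374/3.4)/k = 44370 s = 12.33 h.

12.3 h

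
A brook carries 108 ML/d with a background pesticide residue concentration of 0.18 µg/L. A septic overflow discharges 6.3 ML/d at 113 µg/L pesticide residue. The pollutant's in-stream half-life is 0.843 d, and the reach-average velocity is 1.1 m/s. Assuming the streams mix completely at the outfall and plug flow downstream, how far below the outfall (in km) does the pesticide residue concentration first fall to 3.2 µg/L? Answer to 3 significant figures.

80.1 km

Flow-weighted average: C = (108.0·0.1800 + 6.300·113.0) / 114.3 = 731.3/114.3 = 6.398 µg/L.
Half-life 0.843 d → k = ln 2 / 0.843 = 0.8222 d⁻¹.
Set 6.398·exp(−k·t) = 3.2 → t = ln(6.398/3.2)/k = 72810 s = 20.22 h.
Distance = v·t = 1.1·72810 = 80090 m = 80.09 km.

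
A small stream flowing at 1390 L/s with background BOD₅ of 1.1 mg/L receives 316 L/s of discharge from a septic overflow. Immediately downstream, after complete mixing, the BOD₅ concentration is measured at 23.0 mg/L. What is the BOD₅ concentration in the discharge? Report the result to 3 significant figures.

Mass balance: 1390·1.100 + 316.0·Cₑ = 1706·23.00
→ Cₑ = (1706·23.00 − 1390·1.100) / 316.0 = 119.3 mg/L.

119 mg/L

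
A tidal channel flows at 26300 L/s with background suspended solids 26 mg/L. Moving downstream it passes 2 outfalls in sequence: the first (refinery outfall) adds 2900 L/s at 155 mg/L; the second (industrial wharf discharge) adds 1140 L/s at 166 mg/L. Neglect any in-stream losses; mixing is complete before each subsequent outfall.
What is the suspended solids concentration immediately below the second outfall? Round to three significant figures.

Outfall 1: combined Q = 29200 L/s; C = (26300·26.00 + 2900·155.0)/29200 = 38.81 mg/L.
Outfall 2: combined Q = 30340 L/s; C = (29200·38.81 + 1140·166.0)/30340 = 43.59 mg/L.

43.6 mg/L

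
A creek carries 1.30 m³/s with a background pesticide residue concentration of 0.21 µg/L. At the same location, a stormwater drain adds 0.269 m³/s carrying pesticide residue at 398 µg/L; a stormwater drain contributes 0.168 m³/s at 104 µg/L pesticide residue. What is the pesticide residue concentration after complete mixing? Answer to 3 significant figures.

71.9 µg/L

Mixed concentration C = ΣQC/ΣQ = (1.300·0.2100 + 0.2690·398.0 + 0.1680·104.0) / 1.737 = 124.8/1.737 = 71.85 µg/L.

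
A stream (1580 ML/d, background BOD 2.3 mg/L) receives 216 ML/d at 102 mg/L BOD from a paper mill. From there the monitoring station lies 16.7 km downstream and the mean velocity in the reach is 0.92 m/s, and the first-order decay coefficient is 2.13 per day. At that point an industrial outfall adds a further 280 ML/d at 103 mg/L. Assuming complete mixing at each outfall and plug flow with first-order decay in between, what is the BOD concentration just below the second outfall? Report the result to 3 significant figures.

Conservation of mass: C = (1580·2.300 + 216.0·102.0) / 1796 = 25670/1796 = 14.29 mg/L; combined flow 1796 ML/d.
Travel time t = 16.7·1000 / 0.92 = 18150 s = 5.042 h.
Applying C = C₀e^(−kt): 14.29 × 0.6392 = 9.135 mg/L.
At the second outfall, C = (1796·9.135 + 280.0·103.0) / (1796 + 280.0) = 21.79 mg/L.

21.8 mg/L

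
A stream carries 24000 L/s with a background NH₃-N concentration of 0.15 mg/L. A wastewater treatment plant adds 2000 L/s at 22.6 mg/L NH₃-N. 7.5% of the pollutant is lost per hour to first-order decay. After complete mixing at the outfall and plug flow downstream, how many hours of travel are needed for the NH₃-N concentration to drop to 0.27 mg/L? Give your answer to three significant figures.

After mixing, C = (24000·0.1500 + 2000·22.60) / 26000 = 48800/26000 = 1.877 mg/L.
7.5%/h lost → k = −ln(1 − 0.075) = 0.07796 h⁻¹.
1.877·exp(−k·t) = 0.27 → t = ln(1.877/0.27)/k = 89530 s = 24.87 h.

24.9 h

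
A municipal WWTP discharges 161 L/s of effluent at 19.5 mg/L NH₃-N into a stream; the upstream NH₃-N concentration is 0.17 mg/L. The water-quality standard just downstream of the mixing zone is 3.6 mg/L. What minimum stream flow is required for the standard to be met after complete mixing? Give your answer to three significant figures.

Set C_mix = 3.6: (Q·0.1700 + 161.0·19.50) / (Q + 161.0) = 3.6
→ Q = 161.0·(19.50 − 3.6)/(3.6 − 0.1700) = 746.3 L/s.

746 L/s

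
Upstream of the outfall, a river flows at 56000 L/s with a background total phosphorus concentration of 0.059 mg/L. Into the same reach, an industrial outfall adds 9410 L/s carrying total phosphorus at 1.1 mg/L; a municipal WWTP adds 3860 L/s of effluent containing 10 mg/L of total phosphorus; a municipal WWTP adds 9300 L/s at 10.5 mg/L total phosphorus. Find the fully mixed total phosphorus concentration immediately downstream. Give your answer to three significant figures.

1.91 mg/L

Conservation of mass: C = (56000·0.05900 + 9410·1.100 + 3860·10.00 + 9300·10.50) / 78570 = 149900/78570 = 1.908 mg/L.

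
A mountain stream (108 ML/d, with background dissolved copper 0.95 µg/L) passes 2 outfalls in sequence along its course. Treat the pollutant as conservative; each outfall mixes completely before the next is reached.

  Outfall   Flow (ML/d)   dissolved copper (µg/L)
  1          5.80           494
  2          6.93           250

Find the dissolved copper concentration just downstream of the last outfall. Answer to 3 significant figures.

Below outfall 1: Q → 113.8 ML/d, C = (108.0·0.9500 + 5.800·494.0)/113.8 = 26.08 µg/L.
Below outfall 2: Q → 120.7 ML/d, C = (113.8·26.08 + 6.930·250.0)/120.7 = 38.93 µg/L.

38.9 µg/L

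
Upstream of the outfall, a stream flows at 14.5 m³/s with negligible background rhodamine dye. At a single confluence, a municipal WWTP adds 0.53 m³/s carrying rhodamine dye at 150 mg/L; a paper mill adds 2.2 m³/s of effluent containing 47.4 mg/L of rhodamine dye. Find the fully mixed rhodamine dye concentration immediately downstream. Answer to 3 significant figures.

After mixing, C = (14.50·0 + 0.5300·150.0 + 2.200·47.40) / 17.23 = 183.8/17.23 = 10.67 mg/L.

10.7 mg/L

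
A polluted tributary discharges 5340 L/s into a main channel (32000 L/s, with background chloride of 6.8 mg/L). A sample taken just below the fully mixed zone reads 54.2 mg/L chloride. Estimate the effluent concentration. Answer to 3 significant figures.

Mass balance: 32000·6.800 + 5340·Cₑ = 37340·54.20
→ Cₑ = (37340·54.20 − 32000·6.800) / 5340 = 338.2 mg/L.

338 mg/L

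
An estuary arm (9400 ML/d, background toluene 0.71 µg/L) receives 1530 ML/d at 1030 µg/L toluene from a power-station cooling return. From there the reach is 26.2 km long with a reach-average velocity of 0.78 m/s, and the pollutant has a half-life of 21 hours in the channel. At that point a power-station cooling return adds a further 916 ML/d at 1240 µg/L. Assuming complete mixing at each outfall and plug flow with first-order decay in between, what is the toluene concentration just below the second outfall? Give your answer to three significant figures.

194 µg/L

Mixed concentration C = ΣQC/ΣQ = (9400·0.7100 + 1530·1030) / 10930 = 1583000/10930 = 144.8 µg/L; combined flow 10930 ML/d.
Travel time t = 26.2·1000 / 0.78 = 33590 s = 9.330 h.
Half-life 21 h → k = ln 2 / 21 = 0.03301 h⁻¹ = 0.7922 d⁻¹.
After decay, C = 144.8 × e^(−kt) = 144.8 × 0.7349 = 106.4 µg/L.
At the second outfall, C = (10930·106.4 + 916.0·1240) / (10930 + 916.0) = 194.1 µg/L.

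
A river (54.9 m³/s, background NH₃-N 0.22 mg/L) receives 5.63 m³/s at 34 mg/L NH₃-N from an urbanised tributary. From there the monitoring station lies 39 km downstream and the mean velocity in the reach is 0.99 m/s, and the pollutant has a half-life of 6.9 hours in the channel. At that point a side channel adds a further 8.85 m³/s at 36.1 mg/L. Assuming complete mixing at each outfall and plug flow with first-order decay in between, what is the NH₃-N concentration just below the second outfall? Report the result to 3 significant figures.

Mass balance: C = (54.90·0.2200 + 5.630·34.00) / 60.53 = 203.5/60.53 = 3.362 mg/L; combined flow 60.53 m³/s.
Travel time t = 39·1000 / 0.99 = 39390 s = 10.94 h.
Half-life 6.9 h → k = ln 2 / 6.9 = 0.1005 h⁻¹ = 2.411 d⁻¹.
Decay over the reach: 3.362·exp(−kt) = 3.362·0.3331 = 1.120 mg/L.
At the second outfall, C = (60.53·1.120 + 8.850·36.10) / (60.53 + 8.850) = 5.582 mg/L.

5.58 mg/L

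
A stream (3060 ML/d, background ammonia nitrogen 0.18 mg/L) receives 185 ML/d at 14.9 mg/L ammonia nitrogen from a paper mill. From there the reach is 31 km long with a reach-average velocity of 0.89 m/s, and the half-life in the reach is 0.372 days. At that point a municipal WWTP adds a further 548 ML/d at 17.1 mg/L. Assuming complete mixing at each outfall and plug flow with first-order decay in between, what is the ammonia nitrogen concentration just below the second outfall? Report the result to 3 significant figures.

After mixing, C = (3060·0.1800 + 185.0·14.90) / 3245 = 3307/3245 = 1.019 mg/L; combined flow 3245 ML/d.
Travel time t = 31·1000 / 0.89 = 34830 s = 9.675 h.
Half-life 0.372 d → k = ln 2 / 0.372 = 1.863 d⁻¹.
First-order decay: C = 1.019·exp(−k·t) = 1.019·0.4718 = 0.4809 mg/L.
Second outfall: C = (3245·0.4809 + 548.0·17.10)/3793 = 2.882 mg/L.

2.88 mg/L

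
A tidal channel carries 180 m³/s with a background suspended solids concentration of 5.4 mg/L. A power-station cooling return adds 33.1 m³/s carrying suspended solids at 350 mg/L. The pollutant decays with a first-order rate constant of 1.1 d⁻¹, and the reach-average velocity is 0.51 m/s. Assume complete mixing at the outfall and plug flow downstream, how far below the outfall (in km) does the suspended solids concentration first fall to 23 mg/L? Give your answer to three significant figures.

Flow-weighted average: C = (180.0·5.400 + 33.10·350.0) / 213.1 = 12560/213.1 = 58.93 mg/L.
Set 58.93·exp(−k·t) = 23 → t = ln(58.93/23)/k = 73890 s = 20.53 h.
Distance = v·t = 0.51·73890 = 37690 m = 37.69 km.

37.7 km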